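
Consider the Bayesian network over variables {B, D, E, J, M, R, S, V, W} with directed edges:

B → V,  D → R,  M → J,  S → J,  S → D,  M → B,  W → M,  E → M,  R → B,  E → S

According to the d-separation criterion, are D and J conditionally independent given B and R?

Enumerating the 4 paths from D to J and testing each for blocking by {B, R}:
  1. D → R → B ← M → J — R:chain[blocks]; B:collider[open]; M:fork[open] ⇒ blocked
  2. D → R → B ← M ← E → S → J — R:chain[blocks]; B:collider[open]; M:chain[open]; E:fork[open]; S:chain[open] ⇒ blocked
  3. D ← S → J — S:fork[open] ⇒ active
  4. D ← S ← E → M → J — S:chain[open]; E:fork[open]; M:chain[open] ⇒ active
Since the path D ← S → J is active, D and J are not d-separated given {B, R}.

No — D and J are not d-separated given {B, R}.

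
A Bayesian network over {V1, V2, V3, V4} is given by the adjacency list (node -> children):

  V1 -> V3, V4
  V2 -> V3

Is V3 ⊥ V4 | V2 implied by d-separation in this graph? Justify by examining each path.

No

There is one path between V3 and V4:
Path 1: V3 ← V1 → V4
  V1 is a fork and V1 is not conditioned on — no node blocks this path, so it is active.
Because an active path exists, V3 and V4 are not d-separated.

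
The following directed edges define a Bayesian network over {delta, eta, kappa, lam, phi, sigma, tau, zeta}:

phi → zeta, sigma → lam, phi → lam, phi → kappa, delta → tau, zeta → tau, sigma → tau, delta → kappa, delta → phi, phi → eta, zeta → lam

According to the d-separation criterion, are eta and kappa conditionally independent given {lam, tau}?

6 paths connect eta and kappa; each must be blocked for d-separation to hold:
Path 1: eta ← phi → kappa
  phi is a fork and phi is not conditioned on — no node blocks this path, so it is active.
Path 2: eta ← phi → zeta → tau ← delta → kappa
  phi is a fork and phi is not conditioned on; zeta is a chain and zeta is not conditioned on; tau is a collider and tau is conditioned on, which opens it; delta is a fork and delta is not conditioned on — no node blocks this path, so it is active.
Path 3: eta ← phi → zeta → lam ← sigma → tau ← delta → kappa
  phi is a fork and phi is not conditioned on; zeta is a chain and zeta is not conditioned on; lam is a collider and lam is conditioned on, which opens it; sigma is a fork and sigma is not conditioned on; tau is a collider and tau is conditioned on, which opens it; delta is a fork and delta is not conditioned on — no node blocks this path, so it is active.
Path 4: eta ← phi ← delta → kappa
  phi is a chain and phi is not conditioned on; delta is a fork and delta is not conditioned on — no node blocks this path, so it is active.
Path 5: eta ← phi → lam ← sigma → tau ← delta → kappa
  phi is a fork and phi is not conditioned on; lam is a collider and lam is conditioned on, which opens it; sigma is a fork and sigma is not conditioned on; tau is a collider and tau is conditioned on, which opens it; delta is a fork and delta is not conditioned on — no node blocks this path, so it is active.
Path 6: eta ← phi → lam ← zeta → tau ← delta → kappa
  phi is a fork and phi is not conditioned on; lam is a collider and lam is conditioned on, which opens it; zeta is a fork and zeta is not conditioned on; tau is a collider and tau is conditioned on, which opens it; delta is a fork and delta is not conditioned on — no node blocks this path, so it is active.
Since the path eta ← phi → kappa is active, eta and kappa are not d-separated given {lam, tau}.

No — eta and kappa are not d-separated given {lam, tau}.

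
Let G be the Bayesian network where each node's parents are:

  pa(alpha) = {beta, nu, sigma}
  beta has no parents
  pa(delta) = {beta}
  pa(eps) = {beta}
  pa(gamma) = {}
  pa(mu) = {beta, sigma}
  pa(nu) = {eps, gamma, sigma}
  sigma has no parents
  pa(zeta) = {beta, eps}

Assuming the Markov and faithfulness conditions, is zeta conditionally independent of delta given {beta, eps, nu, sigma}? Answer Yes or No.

We examine all 6 paths between zeta and delta:
Path 1: zeta ← eps → nu → alpha ← sigma → mu ← beta → delta
  eps is a fork here and eps is conditioned on, so the path is blocked at eps.
Path 2: zeta ← eps → nu → alpha ← beta → delta
  eps is a fork here and eps is conditioned on, so the path is blocked at eps.
Path 3: zeta ← eps → nu ← sigma → alpha ← beta → delta
  eps is a fork here and eps is conditioned on, so the path is blocked at eps.
Path 4: zeta ← eps → nu ← sigma → mu ← beta → delta
  eps is a fork here and eps is conditioned on, so the path is blocked at eps.
Path 5: zeta ← eps ← beta → delta
  eps is a chain here and eps is conditioned on, so the path is blocked at eps.
Path 6: zeta ← beta → delta
  beta is a fork here and beta is conditioned on, so the path is blocked at beta.
Every path is blocked, so zeta and delta are d-separated given {beta, eps, nu, sigma}.

Yes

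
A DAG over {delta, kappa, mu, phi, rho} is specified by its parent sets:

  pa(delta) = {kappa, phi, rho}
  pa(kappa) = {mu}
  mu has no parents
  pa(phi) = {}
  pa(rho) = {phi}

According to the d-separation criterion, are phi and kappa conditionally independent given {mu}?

2 paths connect phi and kappa; each must be blocked for d-separation to hold:
  1. phi → rho → delta ← kappa — rho:chain[open]; delta:collider[blocks] ⇒ blocked
  2. phi → delta ← kappa — delta:collider[blocks] ⇒ blocked
All paths are blocked; phi ⊥ kappa | {mu} holds.

Yes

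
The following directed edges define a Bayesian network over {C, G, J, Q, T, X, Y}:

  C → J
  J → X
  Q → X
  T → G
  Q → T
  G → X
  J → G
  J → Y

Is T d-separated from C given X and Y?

4 paths connect T and C; each must be blocked for d-separation to hold:
Path 1: T ← Q → X ← J ← C
  Q is a fork and Q is not conditioned on; X is a collider and X is conditioned on, which opens it; J is a chain and J is not conditioned on — no node blocks this path, so it is active.
Path 2: T ← Q → X ← G ← J ← C
  Q is a fork and Q is not conditioned on; X is a collider and X is conditioned on, which opens it; G is a chain and G is not conditioned on; J is a chain and J is not conditioned on — no node blocks this path, so it is active.
Path 3: T → G → X ← J ← C
  G is a chain and G is not conditioned on; X is a collider and X is conditioned on, which opens it; J is a chain and J is not conditioned on — no node blocks this path, so it is active.
Path 4: T → G ← J ← C
  G is a collider and its descendant X is conditioned on, which opens it; J is a chain and J is not conditioned on — no node blocks this path, so it is active.
Since the path T ← Q → X ← J ← C is active, T and C are not d-separated given {X, Y}.

No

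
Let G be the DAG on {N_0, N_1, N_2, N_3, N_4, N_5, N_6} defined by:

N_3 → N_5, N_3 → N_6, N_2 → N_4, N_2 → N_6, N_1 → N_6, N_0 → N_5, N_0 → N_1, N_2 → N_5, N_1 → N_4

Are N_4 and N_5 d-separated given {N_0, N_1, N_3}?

No

6 paths connect N_4 and N_5; each must be blocked for d-separation to hold:
Path 1: N_4 ← N_2 → N_5
  N_2 is a fork and N_2 is not conditioned on — no node blocks this path, so it is active.
Path 2: N_4 ← N_2 → N_6 ← N_3 → N_5
  N_6 is a collider here and neither N_6 nor any of its descendants is conditioned on, so the collider stays closed — the path is blocked at N_6.
Path 3: N_4 ← N_2 → N_6 ← N_1 ← N_0 → N_5
  N_6 is a collider here and neither N_6 nor any of its descendants is conditioned on, so the collider stays closed — the path is blocked at N_6.
Path 4: N_4 ← N_1 → N_6 ← N_3 → N_5
  N_1 is a fork here and N_1 is conditioned on, so the path is blocked at N_1.
Path 5: N_4 ← N_1 → N_6 ← N_2 → N_5
  N_1 is a fork here and N_1 is conditioned on, so the path is blocked at N_1.
Path 6: N_4 ← N_1 ← N_0 → N_5
  N_1 is a chain here and N_1 is conditioned on, so the path is blocked at N_1.
Because an active path exists, N_4 and N_5 are not d-separated.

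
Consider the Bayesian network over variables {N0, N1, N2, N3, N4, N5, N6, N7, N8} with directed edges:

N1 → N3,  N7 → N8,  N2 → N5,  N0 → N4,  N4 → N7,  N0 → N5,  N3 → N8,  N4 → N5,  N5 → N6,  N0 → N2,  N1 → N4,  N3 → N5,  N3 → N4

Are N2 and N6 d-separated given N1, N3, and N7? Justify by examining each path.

No

We examine all 6 paths between N2 and N6:
  1. N2 → N5 → N6 — N5:chain[open] ⇒ active
  2. N2 ← N0 → N5 → N6 — N0:fork[open]; N5:chain[open] ⇒ active
  3. N2 ← N0 → N4 ← N3 → N5 → N6 — N0:fork[open]; N4:collider[open]; N3:fork[blocks]; N5:chain[open] ⇒ blocked
  4. N2 ← N0 → N4 ← N1 → N3 → N5 → N6 — N0:fork[open]; N4:collider[open]; N1:fork[blocks]; N3:chain[blocks]; N5:chain[open] ⇒ blocked
  5. N2 ← N0 → N4 → N5 → N6 — N0:fork[open]; N4:chain[open]; N5:chain[open] ⇒ active
  6. N2 ← N0 → N4 → N7 → N8 ← N3 → N5 → N6 — N0:fork[open]; N4:chain[open]; N7:chain[blocks]; N8:collider[blocks]; N3:fork[blocks]; N5:chain[open] ⇒ blocked
Since the path N2 → N5 → N6 is active, N2 and N6 are not d-separated given {N1, N3, N7}.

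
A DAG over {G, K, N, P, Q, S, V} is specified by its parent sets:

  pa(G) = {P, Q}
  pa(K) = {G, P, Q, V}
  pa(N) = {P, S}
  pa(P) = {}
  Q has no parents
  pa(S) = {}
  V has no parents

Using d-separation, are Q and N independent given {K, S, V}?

No

Enumerating the 4 paths from Q to N and testing each for blocking by {K, S, V}:
Path 1: Q → G → K ← P → N
  G is a chain and G is not conditioned on; K is a collider and K is conditioned on, which opens it; P is a fork and P is not conditioned on — no node blocks this path, so it is active.
Path 2: Q → G ← P → N
  G is a collider and its descendant K is conditioned on, which opens it; P is a fork and P is not conditioned on — no node blocks this path, so it is active.
Path 3: Q → K ← G ← P → N
  K is a collider and K is conditioned on, which opens it; G is a chain and G is not conditioned on; P is a fork and P is not conditioned on — no node blocks this path, so it is active.
Path 4: Q → K ← P → N
  K is a collider and K is conditioned on, which opens it; P is a fork and P is not conditioned on — no node blocks this path, so it is active.
At least one path is unblocked, so d-separation fails.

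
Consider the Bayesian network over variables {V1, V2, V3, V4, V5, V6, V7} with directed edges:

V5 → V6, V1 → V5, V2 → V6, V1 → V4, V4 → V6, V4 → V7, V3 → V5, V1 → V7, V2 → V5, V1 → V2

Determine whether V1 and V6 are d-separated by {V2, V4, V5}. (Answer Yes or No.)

There are 6 undirected paths between V1 and V6; checking each against the conditioning set {V2, V4, V5}:
  1. V1 → V5 → V6 — V5:chain[blocks] ⇒ blocked
  2. V1 → V5 ← V2 → V6 — V5:collider[open]; V2:fork[blocks] ⇒ blocked
  3. V1 → V4 → V6 — V4:chain[blocks] ⇒ blocked
  4. V1 → V2 → V5 → V6 — V2:chain[blocks]; V5:chain[blocks] ⇒ blocked
  5. V1 → V2 → V6 — V2:chain[blocks] ⇒ blocked
  6. V1 → V7 ← V4 → V6 — V7:collider[blocks]; V4:fork[blocks] ⇒ blocked
Every path is blocked, so V1 and V6 are d-separated given {V2, V4, V5}.

Yes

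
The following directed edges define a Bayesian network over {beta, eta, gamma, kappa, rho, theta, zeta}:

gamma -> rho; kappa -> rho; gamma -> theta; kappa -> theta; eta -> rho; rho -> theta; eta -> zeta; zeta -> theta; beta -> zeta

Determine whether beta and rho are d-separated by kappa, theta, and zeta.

Enumerating the 4 paths from beta to rho and testing each for blocking by {kappa, theta, zeta}:
Path 1: beta → zeta → theta ← rho
  zeta is a chain here and zeta is conditioned on, so the path is blocked at zeta.
Path 2: beta → zeta → theta ← kappa → rho
  zeta is a chain here and zeta is conditioned on, so the path is blocked at zeta.
Path 3: beta → zeta → theta ← gamma → rho
  zeta is a chain here and zeta is conditioned on, so the path is blocked at zeta.
Path 4: beta → zeta ← eta → rho
  zeta is a collider and zeta is conditioned on, which opens it; eta is a fork and eta is not conditioned on — no node blocks this path, so it is active.
At least one path is unblocked, so d-separation fails.

No — beta and rho are not d-separated given {kappa, theta, zeta}.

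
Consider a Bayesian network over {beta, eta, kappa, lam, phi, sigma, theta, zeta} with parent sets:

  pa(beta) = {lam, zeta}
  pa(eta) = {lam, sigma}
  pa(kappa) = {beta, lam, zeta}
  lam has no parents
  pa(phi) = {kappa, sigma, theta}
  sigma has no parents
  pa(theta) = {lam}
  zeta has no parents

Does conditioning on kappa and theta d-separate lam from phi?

Yes — lam and phi are d-separated given {kappa, theta}.

5 paths connect lam and phi; each must be blocked for d-separation to hold:
  1. lam → theta → phi — theta:chain[blocks] ⇒ blocked
  2. lam → beta ← zeta → kappa → phi — beta:collider[open]; zeta:fork[open]; kappa:chain[blocks] ⇒ blocked
  3. lam → beta → kappa → phi — beta:chain[open]; kappa:chain[blocks] ⇒ blocked
  4. lam → eta ← sigma → phi — eta:collider[blocks]; sigma:fork[open] ⇒ blocked
  5. lam → kappa → phi — kappa:chain[blocks] ⇒ blocked
All paths are blocked; lam ⊥ phi | {kappa, theta} holds.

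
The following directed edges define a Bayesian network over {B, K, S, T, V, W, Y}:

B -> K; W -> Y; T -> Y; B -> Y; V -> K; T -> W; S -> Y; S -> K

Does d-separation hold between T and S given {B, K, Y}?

No

We examine all 4 paths between T and S:
  1. T → W → Y ← S — W:chain[open]; Y:collider[open] ⇒ active
  2. T → W → Y ← B → K ← S — W:chain[open]; Y:collider[open]; B:fork[blocks]; K:collider[open] ⇒ blocked
  3. T → Y ← S — Y:collider[open] ⇒ active
  4. T → Y ← B → K ← S — Y:collider[open]; B:fork[blocks]; K:collider[open] ⇒ blocked
Since the path T → W → Y ← S is active, T and S are not d-separated given {B, K, Y}.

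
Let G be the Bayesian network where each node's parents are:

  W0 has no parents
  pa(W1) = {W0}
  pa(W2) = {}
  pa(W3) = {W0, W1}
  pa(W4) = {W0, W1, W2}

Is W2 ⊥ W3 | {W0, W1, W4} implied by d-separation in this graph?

Yes

Enumerating the 4 paths from W2 to W3 and testing each for blocking by {W0, W1, W4}:
Path 1: W2 → W4 ← W1 → W3
  W1 is a fork here and W1 is conditioned on, so the path is blocked at W1.
Path 2: W2 → W4 ← W1 ← W0 → W3
  W1 is a chain here and W1 is conditioned on, so the path is blocked at W1.
Path 3: W2 → W4 ← W0 → W3
  W0 is a fork here and W0 is conditioned on, so the path is blocked at W0.
Path 4: W2 → W4 ← W0 → W1 → W3
  W0 is a fork here and W0 is conditioned on, so the path is blocked at W0.
Since every path is blocked, d-separation holds.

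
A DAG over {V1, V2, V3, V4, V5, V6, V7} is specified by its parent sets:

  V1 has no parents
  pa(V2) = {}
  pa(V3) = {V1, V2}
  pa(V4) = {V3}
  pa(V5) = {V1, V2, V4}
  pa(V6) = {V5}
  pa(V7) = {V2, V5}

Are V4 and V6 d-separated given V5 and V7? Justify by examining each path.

Yes

There are 4 undirected paths between V4 and V6; checking each against the conditioning set {V5, V7}:
  1. V4 → V5 → V6 — V5:chain[blocks] ⇒ blocked
  2. V4 ← V3 ← V1 → V5 → V6 — V3:chain[open]; V1:fork[open]; V5:chain[blocks] ⇒ blocked
  3. V4 ← V3 ← V2 → V5 → V6 — V3:chain[open]; V2:fork[open]; V5:chain[blocks] ⇒ blocked
  4. V4 ← V3 ← V2 → V7 ← V5 → V6 — V3:chain[open]; V2:fork[open]; V7:collider[open]; V5:fork[blocks] ⇒ blocked
Since every path is blocked, d-separation holds.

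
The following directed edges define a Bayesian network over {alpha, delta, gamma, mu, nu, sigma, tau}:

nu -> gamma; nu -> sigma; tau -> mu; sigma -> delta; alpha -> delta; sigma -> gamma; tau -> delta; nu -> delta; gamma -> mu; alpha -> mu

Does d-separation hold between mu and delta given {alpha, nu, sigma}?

6 paths connect mu and delta; each must be blocked for d-separation to hold:
  1. mu ← tau → delta — tau:fork[open] ⇒ active
  2. mu ← gamma ← nu → delta — gamma:chain[open]; nu:fork[blocks] ⇒ blocked
  3. mu ← gamma ← nu → sigma → delta — gamma:chain[open]; nu:fork[blocks]; sigma:chain[blocks] ⇒ blocked
  4. mu ← gamma ← sigma ← nu → delta — gamma:chain[open]; sigma:chain[blocks]; nu:fork[blocks] ⇒ blocked
  5. mu ← gamma ← sigma → delta — gamma:chain[open]; sigma:fork[blocks] ⇒ blocked
  6. mu ← alpha → delta — alpha:fork[blocks] ⇒ blocked
Since the path mu ← tau → delta is active, mu and delta are not d-separated given {alpha, nu, sigma}.

No — mu and delta are not d-separated given {alpha, nu, sigma}.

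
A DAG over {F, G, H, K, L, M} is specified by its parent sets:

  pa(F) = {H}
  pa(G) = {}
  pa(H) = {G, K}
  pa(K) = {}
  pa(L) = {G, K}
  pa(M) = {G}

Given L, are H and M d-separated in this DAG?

There are 2 undirected paths between H and M; checking each against the conditioning set {L}:
  1. H ← G → M — G:fork[open] ⇒ active
  2. H ← K → L ← G → M — K:fork[open]; L:collider[open]; G:fork[open] ⇒ active
At least one path is unblocked, so d-separation fails.

No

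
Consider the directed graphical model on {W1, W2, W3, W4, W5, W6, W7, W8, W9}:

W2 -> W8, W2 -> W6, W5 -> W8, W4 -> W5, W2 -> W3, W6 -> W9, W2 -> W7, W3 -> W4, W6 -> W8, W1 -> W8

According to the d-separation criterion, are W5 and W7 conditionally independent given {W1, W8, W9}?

No — W5 and W7 are not d-separated given {W1, W8, W9}.

We examine all 3 paths between W5 and W7:
  1. W5 ← W4 ← W3 ← W2 → W7 — W4:chain[open]; W3:chain[open]; W2:fork[open] ⇒ active
  2. W5 → W8 ← W2 → W7 — W8:collider[open]; W2:fork[open] ⇒ active
  3. W5 → W8 ← W6 ← W2 → W7 — W8:collider[open]; W6:chain[open]; W2:fork[open] ⇒ active
Since the path W5 ← W4 ← W3 ← W2 → W7 is active, W5 and W7 are not d-separated given {W1, W8, W9}.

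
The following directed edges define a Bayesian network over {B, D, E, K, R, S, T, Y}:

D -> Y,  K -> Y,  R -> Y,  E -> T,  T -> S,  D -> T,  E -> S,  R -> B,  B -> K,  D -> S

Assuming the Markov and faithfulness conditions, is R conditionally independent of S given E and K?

Yes — R and S are d-separated given {E, K}.

We examine all 6 paths between R and S:
  1. R → Y ← D → S — Y:collider[blocks]; D:fork[open] ⇒ blocked
  2. R → Y ← D → T → S — Y:collider[blocks]; D:fork[open]; T:chain[open] ⇒ blocked
  3. R → Y ← D → T ← E → S — Y:collider[blocks]; D:fork[open]; T:collider[blocks]; E:fork[blocks] ⇒ blocked
  4. R → B → K → Y ← D → S — B:chain[open]; K:chain[blocks]; Y:collider[blocks]; D:fork[open] ⇒ blocked
  5. R → B → K → Y ← D → T → S — B:chain[open]; K:chain[blocks]; Y:collider[blocks]; D:fork[open]; T:chain[open] ⇒ blocked
  6. R → B → K → Y ← D → T ← E → S — B:chain[open]; K:chain[blocks]; Y:collider[blocks]; D:fork[open]; T:collider[blocks]; E:fork[blocks] ⇒ blocked
Since every path is blocked, d-separation holds.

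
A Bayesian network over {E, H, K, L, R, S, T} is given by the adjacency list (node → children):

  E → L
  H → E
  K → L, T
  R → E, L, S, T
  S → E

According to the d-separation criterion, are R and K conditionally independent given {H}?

Yes

Enumerating the 4 paths from R to K and testing each for blocking by {H}:
Path 1: R → S → E → L ← K
  L is a collider here and neither L nor any of its descendants is conditioned on, so the collider stays closed — the path is blocked at L.
Path 2: R → L ← K
  L is a collider here and neither L nor any of its descendants is conditioned on, so the collider stays closed — the path is blocked at L.
Path 3: R → T ← K
  T is a collider here and neither T nor any of its descendants is conditioned on, so the collider stays closed — the path is blocked at T.
Path 4: R → E → L ← K
  L is a collider here and neither L nor any of its descendants is conditioned on, so the collider stays closed — the path is blocked at L.
Since every path is blocked, d-separation holds.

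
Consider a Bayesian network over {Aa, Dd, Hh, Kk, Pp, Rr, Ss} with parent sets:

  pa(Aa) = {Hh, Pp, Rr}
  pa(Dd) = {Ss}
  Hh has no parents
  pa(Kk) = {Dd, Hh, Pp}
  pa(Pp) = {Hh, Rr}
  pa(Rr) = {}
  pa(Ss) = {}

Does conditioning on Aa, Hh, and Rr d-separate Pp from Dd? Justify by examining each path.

There are 4 undirected paths between Pp and Dd; checking each against the conditioning set {Aa, Hh, Rr}:
Path 1: Pp ← Hh → Kk ← Dd
  Hh is a fork here and Hh is conditioned on, so the path is blocked at Hh.
Path 2: Pp → Aa ← Hh → Kk ← Dd
  Hh is a fork here and Hh is conditioned on, so the path is blocked at Hh.
Path 3: Pp → Kk ← Dd
  Kk is a collider here and neither Kk nor any of its descendants is conditioned on, so the collider stays closed — the path is blocked at Kk.
Path 4: Pp ← Rr → Aa ← Hh → Kk ← Dd
  Rr is a fork here and Rr is conditioned on, so the path is blocked at Rr.
All paths are blocked; Pp ⊥ Dd | {Aa, Hh, Rr} holds.

Yes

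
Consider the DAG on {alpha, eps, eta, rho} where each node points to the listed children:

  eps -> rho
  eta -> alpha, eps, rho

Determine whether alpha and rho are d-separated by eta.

We examine all 2 paths between alpha and rho:
  1. alpha ← eta → rho — eta:fork[blocks] ⇒ blocked
  2. alpha ← eta → eps → rho — eta:fork[blocks]; eps:chain[open] ⇒ blocked
All paths are blocked; alpha ⊥ rho | {eta} holds.

Yes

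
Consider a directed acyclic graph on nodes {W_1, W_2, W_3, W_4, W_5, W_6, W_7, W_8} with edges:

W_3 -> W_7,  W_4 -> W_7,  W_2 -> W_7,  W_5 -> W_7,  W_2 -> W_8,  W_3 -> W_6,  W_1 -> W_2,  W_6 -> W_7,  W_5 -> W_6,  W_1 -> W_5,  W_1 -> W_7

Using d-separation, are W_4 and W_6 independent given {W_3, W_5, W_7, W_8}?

There are 5 undirected paths between W_4 and W_6; checking each against the conditioning set {W_3, W_5, W_7, W_8}:
Path 1: W_4 → W_7 ← W_6
  W_7 is a collider and W_7 is conditioned on, which opens it — no node blocks this path, so it is active.
Path 2: W_4 → W_7 ← W_2 ← W_1 → W_5 → W_6
  W_5 is a chain here and W_5 is conditioned on, so the path is blocked at W_5.
Path 3: W_4 → W_7 ← W_1 → W_5 → W_6
  W_5 is a chain here and W_5 is conditioned on, so the path is blocked at W_5.
Path 4: W_4 → W_7 ← W_3 → W_6
  W_3 is a fork here and W_3 is conditioned on, so the path is blocked at W_3.
Path 5: W_4 → W_7 ← W_5 → W_6
  W_5 is a fork here and W_5 is conditioned on, so the path is blocked at W_5.
Because an active path exists, W_4 and W_6 are not d-separated.

No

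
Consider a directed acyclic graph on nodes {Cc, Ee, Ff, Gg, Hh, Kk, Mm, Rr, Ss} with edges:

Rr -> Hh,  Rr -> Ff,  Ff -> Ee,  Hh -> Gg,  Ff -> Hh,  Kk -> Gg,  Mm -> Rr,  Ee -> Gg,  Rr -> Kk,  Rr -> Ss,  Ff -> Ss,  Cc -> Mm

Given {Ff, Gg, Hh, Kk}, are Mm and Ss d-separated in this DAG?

6 paths connect Mm and Ss; each must be blocked for d-separation to hold:
  1. Mm → Rr → Ss — Rr:chain[open] ⇒ active
  2. Mm → Rr → Ff → Ss — Rr:chain[open]; Ff:chain[blocks] ⇒ blocked
  3. Mm → Rr → Kk → Gg ← Ee ← Ff → Ss — Rr:chain[open]; Kk:chain[blocks]; Gg:collider[open]; Ee:chain[open]; Ff:fork[blocks] ⇒ blocked
  4. Mm → Rr → Kk → Gg ← Hh ← Ff → Ss — Rr:chain[open]; Kk:chain[blocks]; Gg:collider[open]; Hh:chain[blocks]; Ff:fork[blocks] ⇒ blocked
  5. Mm → Rr → Hh → Gg ← Ee ← Ff → Ss — Rr:chain[open]; Hh:chain[blocks]; Gg:collider[open]; Ee:chain[open]; Ff:fork[blocks] ⇒ blocked
  6. Mm → Rr → Hh ← Ff → Ss — Rr:chain[open]; Hh:collider[open]; Ff:fork[blocks] ⇒ blocked
Because an active path exists, Mm and Ss are not d-separated.

No — Mm and Ss are not d-separated given {Ff, Gg, Hh, Kk}.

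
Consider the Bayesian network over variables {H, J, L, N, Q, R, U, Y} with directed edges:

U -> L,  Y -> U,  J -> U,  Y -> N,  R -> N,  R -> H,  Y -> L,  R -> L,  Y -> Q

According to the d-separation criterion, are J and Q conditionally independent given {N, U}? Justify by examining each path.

Enumerating the 3 paths from J to Q and testing each for blocking by {N, U}:
Path 1: J → U ← Y → Q
  U is a collider and U is conditioned on, which opens it; Y is a fork and Y is not conditioned on — no node blocks this path, so it is active.
Path 2: J → U → L ← R → N ← Y → Q
  U is a chain here and U is conditioned on, so the path is blocked at U.
Path 3: J → U → L ← Y → Q
  U is a chain here and U is conditioned on, so the path is blocked at U.
Since the path J → U ← Y → Q is active, J and Q are not d-separated given {N, U}.

No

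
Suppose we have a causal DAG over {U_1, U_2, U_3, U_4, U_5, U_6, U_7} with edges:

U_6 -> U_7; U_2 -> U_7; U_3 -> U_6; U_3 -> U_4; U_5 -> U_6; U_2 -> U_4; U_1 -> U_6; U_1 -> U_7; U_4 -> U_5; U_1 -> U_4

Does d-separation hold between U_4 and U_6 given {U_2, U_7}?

No — U_4 and U_6 are not d-separated given {U_2, U_7}.

6 paths connect U_4 and U_6; each must be blocked for d-separation to hold:
Path 1: U_4 → U_5 → U_6
  U_5 is a chain and U_5 is not conditioned on — no node blocks this path, so it is active.
Path 2: U_4 ← U_1 → U_7 ← U_6
  U_1 is a fork and U_1 is not conditioned on; U_7 is a collider and U_7 is conditioned on, which opens it — no node blocks this path, so it is active.
Path 3: U_4 ← U_1 → U_6
  U_1 is a fork and U_1 is not conditioned on — no node blocks this path, so it is active.
Path 4: U_4 ← U_2 → U_7 ← U_1 → U_6
  U_2 is a fork here and U_2 is conditioned on, so the path is blocked at U_2.
Path 5: U_4 ← U_2 → U_7 ← U_6
  U_2 is a fork here and U_2 is conditioned on, so the path is blocked at U_2.
Path 6: U_4 ← U_3 → U_6
  U_3 is a fork and U_3 is not conditioned on — no node blocks this path, so it is active.
Because an active path exists, U_4 and U_6 are not d-separated.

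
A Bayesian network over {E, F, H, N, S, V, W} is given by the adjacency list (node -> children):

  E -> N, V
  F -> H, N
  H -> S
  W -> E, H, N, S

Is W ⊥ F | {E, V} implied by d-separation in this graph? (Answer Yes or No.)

Yes

Enumerating the 4 paths from W to F and testing each for blocking by {E, V}:
  1. W → E → N ← F — E:chain[blocks]; N:collider[blocks] ⇒ blocked
  2. W → H ← F — H:collider[blocks] ⇒ blocked
  3. W → S ← H ← F — S:collider[blocks]; H:chain[open] ⇒ blocked
  4. W → N ← F — N:collider[blocks] ⇒ blocked
All paths are blocked; W ⊥ F | {E, V} holds.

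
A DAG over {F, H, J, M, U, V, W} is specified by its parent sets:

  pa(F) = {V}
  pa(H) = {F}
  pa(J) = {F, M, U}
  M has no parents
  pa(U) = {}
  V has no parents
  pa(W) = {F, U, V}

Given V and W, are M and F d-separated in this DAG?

Yes — M and F are d-separated given {V, W}.

There are 3 undirected paths between M and F; checking each against the conditioning set {V, W}:
Path 1: M → J ← F
  J is a collider here and neither J nor any of its descendants is conditioned on, so the collider stays closed — the path is blocked at J.
Path 2: M → J ← U → W ← F
  J is a collider here and neither J nor any of its descendants is conditioned on, so the collider stays closed — the path is blocked at J.
Path 3: M → J ← U → W ← V → F
  J is a collider here and neither J nor any of its descendants is conditioned on, so the collider stays closed — the path is blocked at J.
All paths are blocked; M ⊥ F | {V, W} holds.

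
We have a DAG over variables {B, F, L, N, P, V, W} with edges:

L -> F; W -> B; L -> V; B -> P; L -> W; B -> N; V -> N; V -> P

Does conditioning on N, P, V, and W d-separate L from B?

There are 3 undirected paths between L and B; checking each against the conditioning set {N, P, V, W}:
  1. L → W → B — W:chain[blocks] ⇒ blocked
  2. L → V → P ← B — V:chain[blocks]; P:collider[open] ⇒ blocked
  3. L → V → N ← B — V:chain[blocks]; N:collider[open] ⇒ blocked
Every path is blocked, so L and B are d-separated given {N, P, V, W}.

Yes — L and B are d-separated given {N, P, V, W}.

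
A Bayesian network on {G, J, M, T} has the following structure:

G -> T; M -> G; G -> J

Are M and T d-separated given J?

No

Only one path connects M and T:
  1. M → G → T — G:chain[open] ⇒ active
Because an active path exists, M and T are not d-separated.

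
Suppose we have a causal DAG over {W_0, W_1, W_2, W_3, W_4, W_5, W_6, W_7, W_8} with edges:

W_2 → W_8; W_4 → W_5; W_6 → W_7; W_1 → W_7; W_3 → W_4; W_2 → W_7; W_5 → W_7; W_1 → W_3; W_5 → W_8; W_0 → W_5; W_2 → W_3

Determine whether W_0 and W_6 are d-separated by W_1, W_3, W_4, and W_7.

No — W_0 and W_6 are not d-separated given {W_1, W_3, W_4, W_7}.

There are 5 undirected paths between W_0 and W_6; checking each against the conditioning set {W_1, W_3, W_4, W_7}:
Path 1: W_0 → W_5 → W_7 ← W_6
  W_5 is a chain and W_5 is not conditioned on; W_7 is a collider and W_7 is conditioned on, which opens it — no node blocks this path, so it is active.
Path 2: W_0 → W_5 ← W_4 ← W_3 ← W_2 → W_7 ← W_6
  W_4 is a chain here and W_4 is conditioned on, so the path is blocked at W_4.
Path 3: W_0 → W_5 ← W_4 ← W_3 ← W_1 → W_7 ← W_6
  W_4 is a chain here and W_4 is conditioned on, so the path is blocked at W_4.
Path 4: W_0 → W_5 → W_8 ← W_2 → W_3 ← W_1 → W_7 ← W_6
  W_8 is a collider here and neither W_8 nor any of its descendants is conditioned on, so the collider stays closed — the path is blocked at W_8.
Path 5: W_0 → W_5 → W_8 ← W_2 → W_7 ← W_6
  W_8 is a collider here and neither W_8 nor any of its descendants is conditioned on, so the collider stays closed — the path is blocked at W_8.
Since the path W_0 → W_5 → W_7 ← W_6 is active, W_0 and W_6 are not d-separated given {W_1, W_3, W_4, W_7}.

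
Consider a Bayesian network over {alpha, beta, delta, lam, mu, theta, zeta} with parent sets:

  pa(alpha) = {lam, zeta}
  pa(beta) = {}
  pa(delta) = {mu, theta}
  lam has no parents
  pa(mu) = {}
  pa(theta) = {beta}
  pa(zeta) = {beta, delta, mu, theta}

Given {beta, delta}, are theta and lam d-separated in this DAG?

We examine all 4 paths between theta and lam:
Path 1: theta ← beta → zeta → alpha ← lam
  beta is a fork here and beta is conditioned on, so the path is blocked at beta.
Path 2: theta → zeta → alpha ← lam
  alpha is a collider here and neither alpha nor any of its descendants is conditioned on, so the collider stays closed — the path is blocked at alpha.
Path 3: theta → delta ← mu → zeta → alpha ← lam
  alpha is a collider here and neither alpha nor any of its descendants is conditioned on, so the collider stays closed — the path is blocked at alpha.
Path 4: theta → delta → zeta → alpha ← lam
  delta is a chain here and delta is conditioned on, so the path is blocked at delta.
Every path is blocked, so theta and lam are d-separated given {beta, delta}.

Yes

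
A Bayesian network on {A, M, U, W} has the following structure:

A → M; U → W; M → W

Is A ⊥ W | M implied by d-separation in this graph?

Yes

The only undirected path from A to W is:
  1. A → M → W — M:chain[blocks] ⇒ blocked
All paths are blocked; A ⊥ W | {M} holds.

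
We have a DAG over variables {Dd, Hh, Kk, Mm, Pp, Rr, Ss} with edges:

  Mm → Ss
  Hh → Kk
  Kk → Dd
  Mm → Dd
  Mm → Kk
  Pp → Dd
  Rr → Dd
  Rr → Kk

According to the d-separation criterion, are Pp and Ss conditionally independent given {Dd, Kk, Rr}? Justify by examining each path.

Enumerating the 3 paths from Pp to Ss and testing each for blocking by {Dd, Kk, Rr}:
Path 1: Pp → Dd ← Rr → Kk ← Mm → Ss
  Rr is a fork here and Rr is conditioned on, so the path is blocked at Rr.
Path 2: Pp → Dd ← Kk ← Mm → Ss
  Kk is a chain here and Kk is conditioned on, so the path is blocked at Kk.
Path 3: Pp → Dd ← Mm → Ss
  Dd is a collider and Dd is conditioned on, which opens it; Mm is a fork and Mm is not conditioned on — no node blocks this path, so it is active.
Because an active path exists, Pp and Ss are not d-separated.

No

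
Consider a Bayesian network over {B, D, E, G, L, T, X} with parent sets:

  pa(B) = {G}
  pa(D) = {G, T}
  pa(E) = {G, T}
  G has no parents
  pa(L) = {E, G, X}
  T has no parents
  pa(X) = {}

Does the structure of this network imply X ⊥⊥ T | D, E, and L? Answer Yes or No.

We examine all 4 paths between X and T:
Path 1: X → L ← G → E ← T
  L is a collider and L is conditioned on, which opens it; G is a fork and G is not conditioned on; E is a collider and E is conditioned on, which opens it — no node blocks this path, so it is active.
Path 2: X → L ← G → D ← T
  L is a collider and L is conditioned on, which opens it; G is a fork and G is not conditioned on; D is a collider and D is conditioned on, which opens it — no node blocks this path, so it is active.
Path 3: X → L ← E ← G → D ← T
  E is a chain here and E is conditioned on, so the path is blocked at E.
Path 4: X → L ← E ← T
  E is a chain here and E is conditioned on, so the path is blocked at E.
At least one path is unblocked, so d-separation fails.

No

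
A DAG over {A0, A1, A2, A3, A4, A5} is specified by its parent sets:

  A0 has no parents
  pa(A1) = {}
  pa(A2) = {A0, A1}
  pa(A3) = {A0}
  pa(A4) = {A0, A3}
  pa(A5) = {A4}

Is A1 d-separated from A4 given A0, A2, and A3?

2 paths connect A1 and A4; each must be blocked for d-separation to hold:
Path 1: A1 → A2 ← A0 → A3 → A4
  A0 is a fork here and A0 is conditioned on, so the path is blocked at A0.
Path 2: A1 → A2 ← A0 → A4
  A0 is a fork here and A0 is conditioned on, so the path is blocked at A0.
Every path is blocked, so A1 and A4 are d-separated given {A0, A2, A3}.

Yes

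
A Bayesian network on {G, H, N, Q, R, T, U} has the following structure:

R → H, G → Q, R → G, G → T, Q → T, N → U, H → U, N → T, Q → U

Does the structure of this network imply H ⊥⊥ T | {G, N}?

Enumerating the 6 paths from H to T and testing each for blocking by {G, N}:
Path 1: H → U ← Q → T
  U is a collider here and neither U nor any of its descendants is conditioned on, so the collider stays closed — the path is blocked at U.
Path 2: H → U ← Q ← G → T
  U is a collider here and neither U nor any of its descendants is conditioned on, so the collider stays closed — the path is blocked at U.
Path 3: H → U ← N → T
  U is a collider here and neither U nor any of its descendants is conditioned on, so the collider stays closed — the path is blocked at U.
Path 4: H ← R → G → Q → T
  G is a chain here and G is conditioned on, so the path is blocked at G.
Path 5: H ← R → G → Q → U ← N → T
  G is a chain here and G is conditioned on, so the path is blocked at G.
Path 6: H ← R → G → T
  G is a chain here and G is conditioned on, so the path is blocked at G.
All paths are blocked; H ⊥ T | {G, N} holds.

Yes — H and T are d-separated given {G, N}.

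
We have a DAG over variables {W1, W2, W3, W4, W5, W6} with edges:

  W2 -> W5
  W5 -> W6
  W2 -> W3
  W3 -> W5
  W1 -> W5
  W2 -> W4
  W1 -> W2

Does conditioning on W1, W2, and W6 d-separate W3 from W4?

Yes

There are 3 undirected paths between W3 and W4; checking each against the conditioning set {W1, W2, W6}:
Path 1: W3 → W5 ← W2 → W4
  W2 is a fork here and W2 is conditioned on, so the path is blocked at W2.
Path 2: W3 → W5 ← W1 → W2 → W4
  W1 is a fork here and W1 is conditioned on, so the path is blocked at W1.
Path 3: W3 ← W2 → W4
  W2 is a fork here and W2 is conditioned on, so the path is blocked at W2.
Since every path is blocked, d-separation holds.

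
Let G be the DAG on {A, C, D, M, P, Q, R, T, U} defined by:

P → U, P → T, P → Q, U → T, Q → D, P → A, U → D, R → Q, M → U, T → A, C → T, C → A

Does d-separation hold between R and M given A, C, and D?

Enumerating the 5 paths from R to M and testing each for blocking by {A, C, D}:
Path 1: R → Q ← P → U ← M
  Q is a collider and its descendant D is conditioned on, which opens it; P is a fork and P is not conditioned on; U is a collider and its descendant D is conditioned on, which opens it — no node blocks this path, so it is active.
Path 2: R → Q ← P → A ← T ← U ← M
  Q is a collider and its descendant D is conditioned on, which opens it; P is a fork and P is not conditioned on; A is a collider and A is conditioned on, which opens it; T is a chain and T is not conditioned on; U is a chain and U is not conditioned on — no node blocks this path, so it is active.
Path 3: R → Q ← P → A ← C → T ← U ← M
  C is a fork here and C is conditioned on, so the path is blocked at C.
Path 4: R → Q ← P → T ← U ← M
  Q is a collider and its descendant D is conditioned on, which opens it; P is a fork and P is not conditioned on; T is a collider and its descendant A is conditioned on, which opens it; U is a chain and U is not conditioned on — no node blocks this path, so it is active.
Path 5: R → Q → D ← U ← M
  Q is a chain and Q is not conditioned on; D is a collider and D is conditioned on, which opens it; U is a chain and U is not conditioned on — no node blocks this path, so it is active.
Since the path R → Q ← P → U ← M is active, R and M are not d-separated given {A, C, D}.

No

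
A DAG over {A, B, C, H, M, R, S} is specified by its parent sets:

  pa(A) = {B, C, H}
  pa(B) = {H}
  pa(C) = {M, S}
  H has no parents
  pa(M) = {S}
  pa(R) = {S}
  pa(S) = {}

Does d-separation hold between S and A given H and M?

No

Enumerating the 2 paths from S to A and testing each for blocking by {H, M}:
  1. S → C → A — C:chain[open] ⇒ active
  2. S → M → C → A — M:chain[blocks]; C:chain[open] ⇒ blocked
Since the path S → C → A is active, S and A are not d-separated given {H, M}.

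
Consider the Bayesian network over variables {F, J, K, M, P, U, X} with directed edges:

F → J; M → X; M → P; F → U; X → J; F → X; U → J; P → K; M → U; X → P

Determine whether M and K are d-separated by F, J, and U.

No

Enumerating the 6 paths from M to K and testing each for blocking by {F, J, U}:
Path 1: M → X → P → K
  X is a chain and X is not conditioned on; P is a chain and P is not conditioned on — no node blocks this path, so it is active.
Path 2: M → P → K
  P is a chain and P is not conditioned on — no node blocks this path, so it is active.
Path 3: M → U → J ← X → P → K
  U is a chain here and U is conditioned on, so the path is blocked at U.
Path 4: M → U → J ← F → X → P → K
  U is a chain here and U is conditioned on, so the path is blocked at U.
Path 5: M → U ← F → J ← X → P → K
  F is a fork here and F is conditioned on, so the path is blocked at F.
Path 6: M → U ← F → X → P → K
  F is a fork here and F is conditioned on, so the path is blocked at F.
At least one path is unblocked, so d-separation fails.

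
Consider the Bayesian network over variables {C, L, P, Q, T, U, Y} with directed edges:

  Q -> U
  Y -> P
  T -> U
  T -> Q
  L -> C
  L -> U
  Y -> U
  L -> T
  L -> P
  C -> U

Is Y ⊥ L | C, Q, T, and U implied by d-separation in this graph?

We examine all 5 paths between Y and L:
Path 1: Y → P ← L
  P is a collider here and neither P nor any of its descendants is conditioned on, so the collider stays closed — the path is blocked at P.
Path 2: Y → U ← T ← L
  T is a chain here and T is conditioned on, so the path is blocked at T.
Path 3: Y → U ← Q ← T ← L
  Q is a chain here and Q is conditioned on, so the path is blocked at Q.
Path 4: Y → U ← L
  U is a collider and U is conditioned on, which opens it — no node blocks this path, so it is active.
Path 5: Y → U ← C ← L
  C is a chain here and C is conditioned on, so the path is blocked at C.
At least one path is unblocked, so d-separation fails.

No — Y and L are not d-separated given {C, Q, T, U}.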